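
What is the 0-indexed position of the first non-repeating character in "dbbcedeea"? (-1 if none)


Input: dbbcedeea
Character frequencies:
  'a': 1
  'b': 2
  'c': 1
  'd': 2
  'e': 3
Scanning left to right for freq == 1:
  Position 0 ('d'): freq=2, skip
  Position 1 ('b'): freq=2, skip
  Position 2 ('b'): freq=2, skip
  Position 3 ('c'): unique! => answer = 3

3


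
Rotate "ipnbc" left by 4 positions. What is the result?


Input: "ipnbc", rotate left by 4
First 4 characters: "ipnb"
Remaining characters: "c"
Concatenate remaining + first: "c" + "ipnb" = "cipnb"

cipnb


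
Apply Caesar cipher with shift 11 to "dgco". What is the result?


Caesar cipher: shift "dgco" by 11
  'd' (pos 3) + 11 = pos 14 = 'o'
  'g' (pos 6) + 11 = pos 17 = 'r'
  'c' (pos 2) + 11 = pos 13 = 'n'
  'o' (pos 14) + 11 = pos 25 = 'z'
Result: ornz

ornz


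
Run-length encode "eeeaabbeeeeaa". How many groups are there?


Input: eeeaabbeeeeaa
Scanning for consecutive runs:
  Group 1: 'e' x 3 (positions 0-2)
  Group 2: 'a' x 2 (positions 3-4)
  Group 3: 'b' x 2 (positions 5-6)
  Group 4: 'e' x 4 (positions 7-10)
  Group 5: 'a' x 2 (positions 11-12)
Total groups: 5

5


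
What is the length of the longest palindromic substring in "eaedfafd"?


Input: "eaedfafd"
Checking substrings for palindromes:
  [3:8] "dfafd" (len 5) => palindrome
  [0:3] "eae" (len 3) => palindrome
  [4:7] "faf" (len 3) => palindrome
Longest palindromic substring: "dfafd" with length 5

5


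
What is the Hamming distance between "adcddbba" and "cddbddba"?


Comparing "adcddbba" and "cddbddba" position by position:
  Position 0: 'a' vs 'c' => differ
  Position 1: 'd' vs 'd' => same
  Position 2: 'c' vs 'd' => differ
  Position 3: 'd' vs 'b' => differ
  Position 4: 'd' vs 'd' => same
  Position 5: 'b' vs 'd' => differ
  Position 6: 'b' vs 'b' => same
  Position 7: 'a' vs 'a' => same
Total differences (Hamming distance): 4

4


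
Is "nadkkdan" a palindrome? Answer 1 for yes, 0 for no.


Input: nadkkdan
Reversed: nadkkdan
  Compare pos 0 ('n') with pos 7 ('n'): match
  Compare pos 1 ('a') with pos 6 ('a'): match
  Compare pos 2 ('d') with pos 5 ('d'): match
  Compare pos 3 ('k') with pos 4 ('k'): match
Result: palindrome

1


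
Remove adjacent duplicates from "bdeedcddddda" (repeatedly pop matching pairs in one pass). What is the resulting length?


Input: bdeedcddddda
Stack-based adjacent duplicate removal:
  Read 'b': push. Stack: b
  Read 'd': push. Stack: bd
  Read 'e': push. Stack: bde
  Read 'e': matches stack top 'e' => pop. Stack: bd
  Read 'd': matches stack top 'd' => pop. Stack: b
  Read 'c': push. Stack: bc
  Read 'd': push. Stack: bcd
  Read 'd': matches stack top 'd' => pop. Stack: bc
  Read 'd': push. Stack: bcd
  Read 'd': matches stack top 'd' => pop. Stack: bc
  Read 'd': push. Stack: bcd
  Read 'a': push. Stack: bcda
Final stack: "bcda" (length 4)

4


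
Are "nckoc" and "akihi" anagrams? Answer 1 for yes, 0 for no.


Strings: "nckoc", "akihi"
Sorted first:  cckno
Sorted second: ahiik
Differ at position 0: 'c' vs 'a' => not anagrams

0


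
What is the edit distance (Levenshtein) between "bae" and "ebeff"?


Computing edit distance: "bae" -> "ebeff"
DP table:
           e    b    e    f    f
      0    1    2    3    4    5
  b   1    1    1    2    3    4
  a   2    2    2    2    3    4
  e   3    2    3    2    3    4
Edit distance = dp[3][5] = 4

4


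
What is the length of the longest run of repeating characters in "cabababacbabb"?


Input: "cabababacbabb"
Scanning for longest run:
  Position 1 ('a'): new char, reset run to 1
  Position 2 ('b'): new char, reset run to 1
  Position 3 ('a'): new char, reset run to 1
  Position 4 ('b'): new char, reset run to 1
  Position 5 ('a'): new char, reset run to 1
  Position 6 ('b'): new char, reset run to 1
  Position 7 ('a'): new char, reset run to 1
  Position 8 ('c'): new char, reset run to 1
  Position 9 ('b'): new char, reset run to 1
  Position 10 ('a'): new char, reset run to 1
  Position 11 ('b'): new char, reset run to 1
  Position 12 ('b'): continues run of 'b', length=2
Longest run: 'b' with length 2

2


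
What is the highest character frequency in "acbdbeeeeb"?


Input: acbdbeeeeb
Character counts:
  'a': 1
  'b': 3
  'c': 1
  'd': 1
  'e': 4
Maximum frequency: 4

4


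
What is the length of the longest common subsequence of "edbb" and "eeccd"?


LCS of "edbb" and "eeccd"
DP table:
           e    e    c    c    d
      0    0    0    0    0    0
  e   0    1    1    1    1    1
  d   0    1    1    1    1    2
  b   0    1    1    1    1    2
  b   0    1    1    1    1    2
LCS length = dp[4][5] = 2

2


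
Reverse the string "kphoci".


Input: kphoci
Reading characters right to left:
  Position 5: 'i'
  Position 4: 'c'
  Position 3: 'o'
  Position 2: 'h'
  Position 1: 'p'
  Position 0: 'k'
Reversed: icohpk

icohpk


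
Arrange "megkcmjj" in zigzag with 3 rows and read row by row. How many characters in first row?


Zigzag "megkcmjj" into 3 rows:
Placing characters:
  'm' => row 0
  'e' => row 1
  'g' => row 2
  'k' => row 1
  'c' => row 0
  'm' => row 1
  'j' => row 2
  'j' => row 1
Rows:
  Row 0: "mc"
  Row 1: "ekmj"
  Row 2: "gj"
First row length: 2

2


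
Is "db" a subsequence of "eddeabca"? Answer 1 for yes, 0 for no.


Check if "db" is a subsequence of "eddeabca"
Greedy scan:
  Position 0 ('e'): no match needed
  Position 1 ('d'): matches sub[0] = 'd'
  Position 2 ('d'): no match needed
  Position 3 ('e'): no match needed
  Position 4 ('a'): no match needed
  Position 5 ('b'): matches sub[1] = 'b'
  Position 6 ('c'): no match needed
  Position 7 ('a'): no match needed
All 2 characters matched => is a subsequence

1


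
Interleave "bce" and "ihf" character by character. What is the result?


Interleaving "bce" and "ihf":
  Position 0: 'b' from first, 'i' from second => "bi"
  Position 1: 'c' from first, 'h' from second => "ch"
  Position 2: 'e' from first, 'f' from second => "ef"
Result: bichef

bichef


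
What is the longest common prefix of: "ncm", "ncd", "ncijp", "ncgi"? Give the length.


Words: ncm, ncd, ncijp, ncgi
  Position 0: all 'n' => match
  Position 1: all 'c' => match
  Position 2: ('m', 'd', 'i', 'g') => mismatch, stop
LCP = "nc" (length 2)

2


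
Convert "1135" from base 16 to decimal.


Input: "1135" in base 16
Positional expansion:
  Digit '1' (value 1) x 16^3 = 4096
  Digit '1' (value 1) x 16^2 = 256
  Digit '3' (value 3) x 16^1 = 48
  Digit '5' (value 5) x 16^0 = 5
Sum = 4405

4405


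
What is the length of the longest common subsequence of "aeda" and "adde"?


LCS of "aeda" and "adde"
DP table:
           a    d    d    e
      0    0    0    0    0
  a   0    1    1    1    1
  e   0    1    1    1    2
  d   0    1    2    2    2
  a   0    1    2    2    2
LCS length = dp[4][4] = 2

2


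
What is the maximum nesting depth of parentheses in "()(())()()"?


Input: "()(())()()"
Tracking depth:
  Position 0 '(': depth becomes 1
  Position 1 ')': depth becomes 0
  Position 2 '(': depth becomes 1
  Position 3 '(': depth becomes 2
  Position 4 ')': depth becomes 1
  Position 5 ')': depth becomes 0
  Position 6 '(': depth becomes 1
  Position 7 ')': depth becomes 0
  Position 8 '(': depth becomes 1
  Position 9 ')': depth becomes 0
Maximum depth reached: 2

2


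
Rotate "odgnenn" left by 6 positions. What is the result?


Input: "odgnenn", rotate left by 6
First 6 characters: "odgnen"
Remaining characters: "n"
Concatenate remaining + first: "n" + "odgnen" = "nodgnen"

nodgnen


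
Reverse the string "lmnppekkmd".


Input: lmnppekkmd
Reading characters right to left:
  Position 9: 'd'
  Position 8: 'm'
  Position 7: 'k'
  Position 6: 'k'
  Position 5: 'e'
  Position 4: 'p'
  Position 3: 'p'
  Position 2: 'n'
  Position 1: 'm'
  Position 0: 'l'
Reversed: dmkkeppnml

dmkkeppnml


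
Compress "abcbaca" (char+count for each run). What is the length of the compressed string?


Input: abcbaca
Runs:
  'a' x 1 => "a1"
  'b' x 1 => "b1"
  'c' x 1 => "c1"
  'b' x 1 => "b1"
  'a' x 1 => "a1"
  'c' x 1 => "c1"
  'a' x 1 => "a1"
Compressed: "a1b1c1b1a1c1a1"
Compressed length: 14

14


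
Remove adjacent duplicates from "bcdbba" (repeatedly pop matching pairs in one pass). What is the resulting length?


Input: bcdbba
Stack-based adjacent duplicate removal:
  Read 'b': push. Stack: b
  Read 'c': push. Stack: bc
  Read 'd': push. Stack: bcd
  Read 'b': push. Stack: bcdb
  Read 'b': matches stack top 'b' => pop. Stack: bcd
  Read 'a': push. Stack: bcda
Final stack: "bcda" (length 4)

4


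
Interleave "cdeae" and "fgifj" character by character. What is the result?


Interleaving "cdeae" and "fgifj":
  Position 0: 'c' from first, 'f' from second => "cf"
  Position 1: 'd' from first, 'g' from second => "dg"
  Position 2: 'e' from first, 'i' from second => "ei"
  Position 3: 'a' from first, 'f' from second => "af"
  Position 4: 'e' from first, 'j' from second => "ej"
Result: cfdgeiafej

cfdgeiafej


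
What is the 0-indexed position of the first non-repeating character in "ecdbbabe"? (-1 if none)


Input: ecdbbabe
Character frequencies:
  'a': 1
  'b': 3
  'c': 1
  'd': 1
  'e': 2
Scanning left to right for freq == 1:
  Position 0 ('e'): freq=2, skip
  Position 1 ('c'): unique! => answer = 1

1


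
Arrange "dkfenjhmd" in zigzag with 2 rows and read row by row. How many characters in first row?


Zigzag "dkfenjhmd" into 2 rows:
Placing characters:
  'd' => row 0
  'k' => row 1
  'f' => row 0
  'e' => row 1
  'n' => row 0
  'j' => row 1
  'h' => row 0
  'm' => row 1
  'd' => row 0
Rows:
  Row 0: "dfnhd"
  Row 1: "kejm"
First row length: 5

5


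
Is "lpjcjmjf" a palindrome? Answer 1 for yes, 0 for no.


Input: lpjcjmjf
Reversed: fjmjcjpl
  Compare pos 0 ('l') with pos 7 ('f'): MISMATCH
  Compare pos 1 ('p') with pos 6 ('j'): MISMATCH
  Compare pos 2 ('j') with pos 5 ('m'): MISMATCH
  Compare pos 3 ('c') with pos 4 ('j'): MISMATCH
Result: not a palindrome

0


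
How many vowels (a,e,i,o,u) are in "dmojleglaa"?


Input: dmojleglaa
Checking each character:
  'd' at position 0: consonant
  'm' at position 1: consonant
  'o' at position 2: vowel (running total: 1)
  'j' at position 3: consonant
  'l' at position 4: consonant
  'e' at position 5: vowel (running total: 2)
  'g' at position 6: consonant
  'l' at position 7: consonant
  'a' at position 8: vowel (running total: 3)
  'a' at position 9: vowel (running total: 4)
Total vowels: 4

4


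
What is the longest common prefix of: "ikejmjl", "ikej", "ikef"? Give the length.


Words: ikejmjl, ikej, ikef
  Position 0: all 'i' => match
  Position 1: all 'k' => match
  Position 2: all 'e' => match
  Position 3: ('j', 'j', 'f') => mismatch, stop
LCP = "ike" (length 3)

3


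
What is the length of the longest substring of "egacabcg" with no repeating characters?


Input: "egacabcg"
Sliding window (track last position of each char):
  Position 0 ('e'): window [0,0] length 1 -- new best
  Position 1 ('g'): window [0,1] length 2 -- new best
  Position 2 ('a'): window [0,2] length 3 -- new best
  Position 3 ('c'): window [0,3] length 4 -- new best
  Position 4 ('a'): repeat (last at 2), move window start to 3
  Position 4 ('a'): window [3,4] length 2
  Position 5 ('b'): window [3,5] length 3
  Position 6 ('c'): repeat (last at 3), move window start to 4
  Position 6 ('c'): window [4,6] length 3
  Position 7 ('g'): window [4,7] length 4
Longest substring with no repeats: "egac" with length 4

4


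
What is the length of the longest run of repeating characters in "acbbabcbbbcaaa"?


Input: "acbbabcbbbcaaa"
Scanning for longest run:
  Position 1 ('c'): new char, reset run to 1
  Position 2 ('b'): new char, reset run to 1
  Position 3 ('b'): continues run of 'b', length=2
  Position 4 ('a'): new char, reset run to 1
  Position 5 ('b'): new char, reset run to 1
  Position 6 ('c'): new char, reset run to 1
  Position 7 ('b'): new char, reset run to 1
  Position 8 ('b'): continues run of 'b', length=2
  Position 9 ('b'): continues run of 'b', length=3
  Position 10 ('c'): new char, reset run to 1
  Position 11 ('a'): new char, reset run to 1
  Position 12 ('a'): continues run of 'a', length=2
  Position 13 ('a'): continues run of 'a', length=3
Longest run: 'b' with length 3

3


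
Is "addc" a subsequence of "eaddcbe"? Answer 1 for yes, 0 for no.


Check if "addc" is a subsequence of "eaddcbe"
Greedy scan:
  Position 0 ('e'): no match needed
  Position 1 ('a'): matches sub[0] = 'a'
  Position 2 ('d'): matches sub[1] = 'd'
  Position 3 ('d'): matches sub[2] = 'd'
  Position 4 ('c'): matches sub[3] = 'c'
  Position 5 ('b'): no match needed
  Position 6 ('e'): no match needed
All 4 characters matched => is a subsequence

1


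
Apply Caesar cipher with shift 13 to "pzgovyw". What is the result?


Caesar cipher: shift "pzgovyw" by 13
  'p' (pos 15) + 13 = pos 2 = 'c'
  'z' (pos 25) + 13 = pos 12 = 'm'
  'g' (pos 6) + 13 = pos 19 = 't'
  'o' (pos 14) + 13 = pos 1 = 'b'
  'v' (pos 21) + 13 = pos 8 = 'i'
  'y' (pos 24) + 13 = pos 11 = 'l'
  'w' (pos 22) + 13 = pos 9 = 'j'
Result: cmtbilj

cmtbilj


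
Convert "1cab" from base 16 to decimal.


Input: "1cab" in base 16
Positional expansion:
  Digit '1' (value 1) x 16^3 = 4096
  Digit 'c' (value 12) x 16^2 = 3072
  Digit 'a' (value 10) x 16^1 = 160
  Digit 'b' (value 11) x 16^0 = 11
Sum = 7339

7339


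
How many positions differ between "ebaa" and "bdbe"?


Comparing "ebaa" and "bdbe" position by position:
  Position 0: 'e' vs 'b' => DIFFER
  Position 1: 'b' vs 'd' => DIFFER
  Position 2: 'a' vs 'b' => DIFFER
  Position 3: 'a' vs 'e' => DIFFER
Positions that differ: 4

4


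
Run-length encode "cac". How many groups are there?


Input: cac
Scanning for consecutive runs:
  Group 1: 'c' x 1 (positions 0-0)
  Group 2: 'a' x 1 (positions 1-1)
  Group 3: 'c' x 1 (positions 2-2)
Total groups: 3

3


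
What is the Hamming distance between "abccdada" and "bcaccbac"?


Comparing "abccdada" and "bcaccbac" position by position:
  Position 0: 'a' vs 'b' => differ
  Position 1: 'b' vs 'c' => differ
  Position 2: 'c' vs 'a' => differ
  Position 3: 'c' vs 'c' => same
  Position 4: 'd' vs 'c' => differ
  Position 5: 'a' vs 'b' => differ
  Position 6: 'd' vs 'a' => differ
  Position 7: 'a' vs 'c' => differ
Total differences (Hamming distance): 7

7


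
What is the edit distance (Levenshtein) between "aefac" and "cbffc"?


Computing edit distance: "aefac" -> "cbffc"
DP table:
           c    b    f    f    c
      0    1    2    3    4    5
  a   1    1    2    3    4    5
  e   2    2    2    3    4    5
  f   3    3    3    2    3    4
  a   4    4    4    3    3    4
  c   5    4    5    4    4    3
Edit distance = dp[5][5] = 3

3


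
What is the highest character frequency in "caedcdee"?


Input: caedcdee
Character counts:
  'a': 1
  'c': 2
  'd': 2
  'e': 3
Maximum frequency: 3

3


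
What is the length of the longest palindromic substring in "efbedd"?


Input: "efbedd"
Checking substrings for palindromes:
  [4:6] "dd" (len 2) => palindrome
Longest palindromic substring: "dd" with length 2

2


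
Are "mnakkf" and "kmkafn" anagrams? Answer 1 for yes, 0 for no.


Strings: "mnakkf", "kmkafn"
Sorted first:  afkkmn
Sorted second: afkkmn
Sorted forms match => anagrams

1


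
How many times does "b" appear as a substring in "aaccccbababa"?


Searching for "b" in "aaccccbababa"
Scanning each position:
  Position 0: "a" => no
  Position 1: "a" => no
  Position 2: "c" => no
  Position 3: "c" => no
  Position 4: "c" => no
  Position 5: "c" => no
  Position 6: "b" => MATCH
  Position 7: "a" => no
  Position 8: "b" => MATCH
  Position 9: "a" => no
  Position 10: "b" => MATCH
  Position 11: "a" => no
Total occurrences: 3

3


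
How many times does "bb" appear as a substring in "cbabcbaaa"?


Searching for "bb" in "cbabcbaaa"
Scanning each position:
  Position 0: "cb" => no
  Position 1: "ba" => no
  Position 2: "ab" => no
  Position 3: "bc" => no
  Position 4: "cb" => no
  Position 5: "ba" => no
  Position 6: "aa" => no
  Position 7: "aa" => no
Total occurrences: 0

0


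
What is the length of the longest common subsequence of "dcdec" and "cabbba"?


LCS of "dcdec" and "cabbba"
DP table:
           c    a    b    b    b    a
      0    0    0    0    0    0    0
  d   0    0    0    0    0    0    0
  c   0    1    1    1    1    1    1
  d   0    1    1    1    1    1    1
  e   0    1    1    1    1    1    1
  c   0    1    1    1    1    1    1
LCS length = dp[5][6] = 1

1


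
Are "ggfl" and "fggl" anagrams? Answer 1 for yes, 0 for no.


Strings: "ggfl", "fggl"
Sorted first:  fggl
Sorted second: fggl
Sorted forms match => anagrams

1


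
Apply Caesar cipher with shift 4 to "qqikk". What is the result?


Caesar cipher: shift "qqikk" by 4
  'q' (pos 16) + 4 = pos 20 = 'u'
  'q' (pos 16) + 4 = pos 20 = 'u'
  'i' (pos 8) + 4 = pos 12 = 'm'
  'k' (pos 10) + 4 = pos 14 = 'o'
  'k' (pos 10) + 4 = pos 14 = 'o'
Result: uumoo

uumoo


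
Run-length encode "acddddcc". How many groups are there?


Input: acddddcc
Scanning for consecutive runs:
  Group 1: 'a' x 1 (positions 0-0)
  Group 2: 'c' x 1 (positions 1-1)
  Group 3: 'd' x 4 (positions 2-5)
  Group 4: 'c' x 2 (positions 6-7)
Total groups: 4

4


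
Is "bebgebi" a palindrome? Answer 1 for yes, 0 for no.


Input: bebgebi
Reversed: ibegbeb
  Compare pos 0 ('b') with pos 6 ('i'): MISMATCH
  Compare pos 1 ('e') with pos 5 ('b'): MISMATCH
  Compare pos 2 ('b') with pos 4 ('e'): MISMATCH
Result: not a palindrome

0


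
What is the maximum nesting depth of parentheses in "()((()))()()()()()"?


Input: "()((()))()()()()()"
Tracking depth:
  Position 0 '(': depth becomes 1
  Position 1 ')': depth becomes 0
  Position 2 '(': depth becomes 1
  Position 3 '(': depth becomes 2
  Position 4 '(': depth becomes 3
  Position 5 ')': depth becomes 2
  Position 6 ')': depth becomes 1
  Position 7 ')': depth becomes 0
  Position 8 '(': depth becomes 1
  Position 9 ')': depth becomes 0
  Position 10 '(': depth becomes 1
  Position 11 ')': depth becomes 0
  Position 12 '(': depth becomes 1
  Position 13 ')': depth becomes 0
  Position 14 '(': depth becomes 1
  Position 15 ')': depth becomes 0
  Position 16 '(': depth becomes 1
  Position 17 ')': depth becomes 0
Maximum depth reached: 3

3


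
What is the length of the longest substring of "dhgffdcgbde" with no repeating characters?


Input: "dhgffdcgbde"
Sliding window (track last position of each char):
  Position 0 ('d'): window [0,0] length 1 -- new best
  Position 1 ('h'): window [0,1] length 2 -- new best
  Position 2 ('g'): window [0,2] length 3 -- new best
  Position 3 ('f'): window [0,3] length 4 -- new best
  Position 4 ('f'): repeat (last at 3), move window start to 4
  Position 4 ('f'): window [4,4] length 1
  Position 5 ('d'): window [4,5] length 2
  Position 6 ('c'): window [4,6] length 3
  Position 7 ('g'): window [4,7] length 4
  Position 8 ('b'): window [4,8] length 5 -- new best
  Position 9 ('d'): repeat (last at 5), move window start to 6
  Position 9 ('d'): window [6,9] length 4
  Position 10 ('e'): window [6,10] length 5
Longest substring with no repeats: "fdcgb" with length 5

5


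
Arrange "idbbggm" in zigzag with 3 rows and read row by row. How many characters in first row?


Zigzag "idbbggm" into 3 rows:
Placing characters:
  'i' => row 0
  'd' => row 1
  'b' => row 2
  'b' => row 1
  'g' => row 0
  'g' => row 1
  'm' => row 2
Rows:
  Row 0: "ig"
  Row 1: "dbg"
  Row 2: "bm"
First row length: 2

2


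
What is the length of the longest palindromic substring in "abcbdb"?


Input: "abcbdb"
Checking substrings for palindromes:
  [1:4] "bcb" (len 3) => palindrome
  [3:6] "bdb" (len 3) => palindrome
Longest palindromic substring: "bcb" with length 3

3


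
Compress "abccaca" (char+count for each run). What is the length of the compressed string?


Input: abccaca
Runs:
  'a' x 1 => "a1"
  'b' x 1 => "b1"
  'c' x 2 => "c2"
  'a' x 1 => "a1"
  'c' x 1 => "c1"
  'a' x 1 => "a1"
Compressed: "a1b1c2a1c1a1"
Compressed length: 12

12


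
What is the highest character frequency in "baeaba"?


Input: baeaba
Character counts:
  'a': 3
  'b': 2
  'e': 1
Maximum frequency: 3

3


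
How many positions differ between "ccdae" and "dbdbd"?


Comparing "ccdae" and "dbdbd" position by position:
  Position 0: 'c' vs 'd' => DIFFER
  Position 1: 'c' vs 'b' => DIFFER
  Position 2: 'd' vs 'd' => same
  Position 3: 'a' vs 'b' => DIFFER
  Position 4: 'e' vs 'd' => DIFFER
Positions that differ: 4

4


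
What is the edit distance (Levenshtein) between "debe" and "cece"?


Computing edit distance: "debe" -> "cece"
DP table:
           c    e    c    e
      0    1    2    3    4
  d   1    1    2    3    4
  e   2    2    1    2    3
  b   3    3    2    2    3
  e   4    4    3    3    2
Edit distance = dp[4][4] = 2

2


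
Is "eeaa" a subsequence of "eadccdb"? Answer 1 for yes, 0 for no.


Check if "eeaa" is a subsequence of "eadccdb"
Greedy scan:
  Position 0 ('e'): matches sub[0] = 'e'
  Position 1 ('a'): no match needed
  Position 2 ('d'): no match needed
  Position 3 ('c'): no match needed
  Position 4 ('c'): no match needed
  Position 5 ('d'): no match needed
  Position 6 ('b'): no match needed
Only matched 1/4 characters => not a subsequence

0


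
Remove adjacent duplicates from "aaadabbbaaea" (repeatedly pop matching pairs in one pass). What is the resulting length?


Input: aaadabbbaaea
Stack-based adjacent duplicate removal:
  Read 'a': push. Stack: a
  Read 'a': matches stack top 'a' => pop. Stack: (empty)
  Read 'a': push. Stack: a
  Read 'd': push. Stack: ad
  Read 'a': push. Stack: ada
  Read 'b': push. Stack: adab
  Read 'b': matches stack top 'b' => pop. Stack: ada
  Read 'b': push. Stack: adab
  Read 'a': push. Stack: adaba
  Read 'a': matches stack top 'a' => pop. Stack: adab
  Read 'e': push. Stack: adabe
  Read 'a': push. Stack: adabea
Final stack: "adabea" (length 6)

6


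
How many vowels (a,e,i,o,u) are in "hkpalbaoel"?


Input: hkpalbaoel
Checking each character:
  'h' at position 0: consonant
  'k' at position 1: consonant
  'p' at position 2: consonant
  'a' at position 3: vowel (running total: 1)
  'l' at position 4: consonant
  'b' at position 5: consonant
  'a' at position 6: vowel (running total: 2)
  'o' at position 7: vowel (running total: 3)
  'e' at position 8: vowel (running total: 4)
  'l' at position 9: consonant
Total vowels: 4

4


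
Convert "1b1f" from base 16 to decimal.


Input: "1b1f" in base 16
Positional expansion:
  Digit '1' (value 1) x 16^3 = 4096
  Digit 'b' (value 11) x 16^2 = 2816
  Digit '1' (value 1) x 16^1 = 16
  Digit 'f' (value 15) x 16^0 = 15
Sum = 6943

6943


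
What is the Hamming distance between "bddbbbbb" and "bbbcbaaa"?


Comparing "bddbbbbb" and "bbbcbaaa" position by position:
  Position 0: 'b' vs 'b' => same
  Position 1: 'd' vs 'b' => differ
  Position 2: 'd' vs 'b' => differ
  Position 3: 'b' vs 'c' => differ
  Position 4: 'b' vs 'b' => same
  Position 5: 'b' vs 'a' => differ
  Position 6: 'b' vs 'a' => differ
  Position 7: 'b' vs 'a' => differ
Total differences (Hamming distance): 6

6


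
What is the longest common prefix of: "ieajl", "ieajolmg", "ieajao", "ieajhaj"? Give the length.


Words: ieajl, ieajolmg, ieajao, ieajhaj
  Position 0: all 'i' => match
  Position 1: all 'e' => match
  Position 2: all 'a' => match
  Position 3: all 'j' => match
  Position 4: ('l', 'o', 'a', 'h') => mismatch, stop
LCP = "ieaj" (length 4)

4


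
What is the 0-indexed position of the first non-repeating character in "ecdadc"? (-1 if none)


Input: ecdadc
Character frequencies:
  'a': 1
  'c': 2
  'd': 2
  'e': 1
Scanning left to right for freq == 1:
  Position 0 ('e'): unique! => answer = 0

0


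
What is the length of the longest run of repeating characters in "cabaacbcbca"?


Input: "cabaacbcbca"
Scanning for longest run:
  Position 1 ('a'): new char, reset run to 1
  Position 2 ('b'): new char, reset run to 1
  Position 3 ('a'): new char, reset run to 1
  Position 4 ('a'): continues run of 'a', length=2
  Position 5 ('c'): new char, reset run to 1
  Position 6 ('b'): new char, reset run to 1
  Position 7 ('c'): new char, reset run to 1
  Position 8 ('b'): new char, reset run to 1
  Position 9 ('c'): new char, reset run to 1
  Position 10 ('a'): new char, reset run to 1
Longest run: 'a' with length 2

2


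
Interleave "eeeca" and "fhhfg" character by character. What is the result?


Interleaving "eeeca" and "fhhfg":
  Position 0: 'e' from first, 'f' from second => "ef"
  Position 1: 'e' from first, 'h' from second => "eh"
  Position 2: 'e' from first, 'h' from second => "eh"
  Position 3: 'c' from first, 'f' from second => "cf"
  Position 4: 'a' from first, 'g' from second => "ag"
Result: efehehcfag

efehehcfag


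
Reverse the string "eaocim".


Input: eaocim
Reading characters right to left:
  Position 5: 'm'
  Position 4: 'i'
  Position 3: 'c'
  Position 2: 'o'
  Position 1: 'a'
  Position 0: 'e'
Reversed: micoae

micoae


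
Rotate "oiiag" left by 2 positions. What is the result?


Input: "oiiag", rotate left by 2
First 2 characters: "oi"
Remaining characters: "iag"
Concatenate remaining + first: "iag" + "oi" = "iagoi"

iagoi


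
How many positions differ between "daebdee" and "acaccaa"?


Comparing "daebdee" and "acaccaa" position by position:
  Position 0: 'd' vs 'a' => DIFFER
  Position 1: 'a' vs 'c' => DIFFER
  Position 2: 'e' vs 'a' => DIFFER
  Position 3: 'b' vs 'c' => DIFFER
  Position 4: 'd' vs 'c' => DIFFER
  Position 5: 'e' vs 'a' => DIFFER
  Position 6: 'e' vs 'a' => DIFFER
Positions that differ: 7

7


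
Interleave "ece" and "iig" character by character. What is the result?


Interleaving "ece" and "iig":
  Position 0: 'e' from first, 'i' from second => "ei"
  Position 1: 'c' from first, 'i' from second => "ci"
  Position 2: 'e' from first, 'g' from second => "eg"
Result: eicieg

eicieg


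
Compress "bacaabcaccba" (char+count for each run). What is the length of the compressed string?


Input: bacaabcaccba
Runs:
  'b' x 1 => "b1"
  'a' x 1 => "a1"
  'c' x 1 => "c1"
  'a' x 2 => "a2"
  'b' x 1 => "b1"
  'c' x 1 => "c1"
  'a' x 1 => "a1"
  'c' x 2 => "c2"
  'b' x 1 => "b1"
  'a' x 1 => "a1"
Compressed: "b1a1c1a2b1c1a1c2b1a1"
Compressed length: 20

20


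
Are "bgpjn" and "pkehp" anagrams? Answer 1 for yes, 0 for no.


Strings: "bgpjn", "pkehp"
Sorted first:  bgjnp
Sorted second: ehkpp
Differ at position 0: 'b' vs 'e' => not anagrams

0


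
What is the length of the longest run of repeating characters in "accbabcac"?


Input: "accbabcac"
Scanning for longest run:
  Position 1 ('c'): new char, reset run to 1
  Position 2 ('c'): continues run of 'c', length=2
  Position 3 ('b'): new char, reset run to 1
  Position 4 ('a'): new char, reset run to 1
  Position 5 ('b'): new char, reset run to 1
  Position 6 ('c'): new char, reset run to 1
  Position 7 ('a'): new char, reset run to 1
  Position 8 ('c'): new char, reset run to 1
Longest run: 'c' with length 2

2


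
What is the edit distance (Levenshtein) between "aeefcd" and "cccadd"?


Computing edit distance: "aeefcd" -> "cccadd"
DP table:
           c    c    c    a    d    d
      0    1    2    3    4    5    6
  a   1    1    2    3    3    4    5
  e   2    2    2    3    4    4    5
  e   3    3    3    3    4    5    5
  f   4    4    4    4    4    5    6
  c   5    4    4    4    5    5    6
  d   6    5    5    5    5    5    5
Edit distance = dp[6][6] = 5

5


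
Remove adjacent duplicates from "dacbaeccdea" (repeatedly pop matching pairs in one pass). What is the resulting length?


Input: dacbaeccdea
Stack-based adjacent duplicate removal:
  Read 'd': push. Stack: d
  Read 'a': push. Stack: da
  Read 'c': push. Stack: dac
  Read 'b': push. Stack: dacb
  Read 'a': push. Stack: dacba
  Read 'e': push. Stack: dacbae
  Read 'c': push. Stack: dacbaec
  Read 'c': matches stack top 'c' => pop. Stack: dacbae
  Read 'd': push. Stack: dacbaed
  Read 'e': push. Stack: dacbaede
  Read 'a': push. Stack: dacbaedea
Final stack: "dacbaedea" (length 9)

9


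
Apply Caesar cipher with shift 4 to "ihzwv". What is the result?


Caesar cipher: shift "ihzwv" by 4
  'i' (pos 8) + 4 = pos 12 = 'm'
  'h' (pos 7) + 4 = pos 11 = 'l'
  'z' (pos 25) + 4 = pos 3 = 'd'
  'w' (pos 22) + 4 = pos 0 = 'a'
  'v' (pos 21) + 4 = pos 25 = 'z'
Result: mldaz

mldaz


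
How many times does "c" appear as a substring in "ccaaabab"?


Searching for "c" in "ccaaabab"
Scanning each position:
  Position 0: "c" => MATCH
  Position 1: "c" => MATCH
  Position 2: "a" => no
  Position 3: "a" => no
  Position 4: "a" => no
  Position 5: "b" => no
  Position 6: "a" => no
  Position 7: "b" => no
Total occurrences: 2

2


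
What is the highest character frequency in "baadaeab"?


Input: baadaeab
Character counts:
  'a': 4
  'b': 2
  'd': 1
  'e': 1
Maximum frequency: 4

4


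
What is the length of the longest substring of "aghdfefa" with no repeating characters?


Input: "aghdfefa"
Sliding window (track last position of each char):
  Position 0 ('a'): window [0,0] length 1 -- new best
  Position 1 ('g'): window [0,1] length 2 -- new best
  Position 2 ('h'): window [0,2] length 3 -- new best
  Position 3 ('d'): window [0,3] length 4 -- new best
  Position 4 ('f'): window [0,4] length 5 -- new best
  Position 5 ('e'): window [0,5] length 6 -- new best
  Position 6 ('f'): repeat (last at 4), move window start to 5
  Position 6 ('f'): window [5,6] length 2
  Position 7 ('a'): window [5,7] length 3
Longest substring with no repeats: "aghdfe" with length 6

6


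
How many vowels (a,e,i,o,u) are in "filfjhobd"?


Input: filfjhobd
Checking each character:
  'f' at position 0: consonant
  'i' at position 1: vowel (running total: 1)
  'l' at position 2: consonant
  'f' at position 3: consonant
  'j' at position 4: consonant
  'h' at position 5: consonant
  'o' at position 6: vowel (running total: 2)
  'b' at position 7: consonant
  'd' at position 8: consonant
Total vowels: 2

2


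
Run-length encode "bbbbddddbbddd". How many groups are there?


Input: bbbbddddbbddd
Scanning for consecutive runs:
  Group 1: 'b' x 4 (positions 0-3)
  Group 2: 'd' x 4 (positions 4-7)
  Group 3: 'b' x 2 (positions 8-9)
  Group 4: 'd' x 3 (positions 10-12)
Total groups: 4

4


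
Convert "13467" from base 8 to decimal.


Input: "13467" in base 8
Positional expansion:
  Digit '1' (value 1) x 8^4 = 4096
  Digit '3' (value 3) x 8^3 = 1536
  Digit '4' (value 4) x 8^2 = 256
  Digit '6' (value 6) x 8^1 = 48
  Digit '7' (value 7) x 8^0 = 7
Sum = 5943

5943


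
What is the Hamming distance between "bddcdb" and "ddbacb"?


Comparing "bddcdb" and "ddbacb" position by position:
  Position 0: 'b' vs 'd' => differ
  Position 1: 'd' vs 'd' => same
  Position 2: 'd' vs 'b' => differ
  Position 3: 'c' vs 'a' => differ
  Position 4: 'd' vs 'c' => differ
  Position 5: 'b' vs 'b' => same
Total differences (Hamming distance): 4

4


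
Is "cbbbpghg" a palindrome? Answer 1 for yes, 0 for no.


Input: cbbbpghg
Reversed: ghgpbbbc
  Compare pos 0 ('c') with pos 7 ('g'): MISMATCH
  Compare pos 1 ('b') with pos 6 ('h'): MISMATCH
  Compare pos 2 ('b') with pos 5 ('g'): MISMATCH
  Compare pos 3 ('b') with pos 4 ('p'): MISMATCH
Result: not a palindrome

0


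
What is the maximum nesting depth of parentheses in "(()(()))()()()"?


Input: "(()(()))()()()"
Tracking depth:
  Position 0 '(': depth becomes 1
  Position 1 '(': depth becomes 2
  Position 2 ')': depth becomes 1
  Position 3 '(': depth becomes 2
  Position 4 '(': depth becomes 3
  Position 5 ')': depth becomes 2
  Position 6 ')': depth becomes 1
  Position 7 ')': depth becomes 0
  Position 8 '(': depth becomes 1
  Position 9 ')': depth becomes 0
  Position 10 '(': depth becomes 1
  Position 11 ')': depth becomes 0
  Position 12 '(': depth becomes 1
  Position 13 ')': depth becomes 0
Maximum depth reached: 3

3


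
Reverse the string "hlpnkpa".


Input: hlpnkpa
Reading characters right to left:
  Position 6: 'a'
  Position 5: 'p'
  Position 4: 'k'
  Position 3: 'n'
  Position 2: 'p'
  Position 1: 'l'
  Position 0: 'h'
Reversed: apknplh

apknplh


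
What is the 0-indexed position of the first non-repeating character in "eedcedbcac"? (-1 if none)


Input: eedcedbcac
Character frequencies:
  'a': 1
  'b': 1
  'c': 3
  'd': 2
  'e': 3
Scanning left to right for freq == 1:
  Position 0 ('e'): freq=3, skip
  Position 1 ('e'): freq=3, skip
  Position 2 ('d'): freq=2, skip
  Position 3 ('c'): freq=3, skip
  Position 4 ('e'): freq=3, skip
  Position 5 ('d'): freq=2, skip
  Position 6 ('b'): unique! => answer = 6

6


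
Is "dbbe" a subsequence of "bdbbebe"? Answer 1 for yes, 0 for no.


Check if "dbbe" is a subsequence of "bdbbebe"
Greedy scan:
  Position 0 ('b'): no match needed
  Position 1 ('d'): matches sub[0] = 'd'
  Position 2 ('b'): matches sub[1] = 'b'
  Position 3 ('b'): matches sub[2] = 'b'
  Position 4 ('e'): matches sub[3] = 'e'
  Position 5 ('b'): no match needed
  Position 6 ('e'): no match needed
All 4 characters matched => is a subsequence

1


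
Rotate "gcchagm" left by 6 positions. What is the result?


Input: "gcchagm", rotate left by 6
First 6 characters: "gcchag"
Remaining characters: "m"
Concatenate remaining + first: "m" + "gcchag" = "mgcchag"

mgcchag


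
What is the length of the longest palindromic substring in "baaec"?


Input: "baaec"
Checking substrings for palindromes:
  [1:3] "aa" (len 2) => palindrome
Longest palindromic substring: "aa" with length 2

2


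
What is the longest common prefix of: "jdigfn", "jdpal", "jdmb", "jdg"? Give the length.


Words: jdigfn, jdpal, jdmb, jdg
  Position 0: all 'j' => match
  Position 1: all 'd' => match
  Position 2: ('i', 'p', 'm', 'g') => mismatch, stop
LCP = "jd" (length 2)

2


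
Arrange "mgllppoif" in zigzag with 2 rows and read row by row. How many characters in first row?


Zigzag "mgllppoif" into 2 rows:
Placing characters:
  'm' => row 0
  'g' => row 1
  'l' => row 0
  'l' => row 1
  'p' => row 0
  'p' => row 1
  'o' => row 0
  'i' => row 1
  'f' => row 0
Rows:
  Row 0: "mlpof"
  Row 1: "glpi"
First row length: 5

5


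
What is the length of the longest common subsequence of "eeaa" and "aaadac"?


LCS of "eeaa" and "aaadac"
DP table:
           a    a    a    d    a    c
      0    0    0    0    0    0    0
  e   0    0    0    0    0    0    0
  e   0    0    0    0    0    0    0
  a   0    1    1    1    1    1    1
  a   0    1    2    2    2    2    2
LCS length = dp[4][6] = 2

2


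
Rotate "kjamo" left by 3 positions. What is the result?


Input: "kjamo", rotate left by 3
First 3 characters: "kja"
Remaining characters: "mo"
Concatenate remaining + first: "mo" + "kja" = "mokja"

mokja


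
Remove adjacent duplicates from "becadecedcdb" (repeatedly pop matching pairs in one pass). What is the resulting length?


Input: becadecedcdb
Stack-based adjacent duplicate removal:
  Read 'b': push. Stack: b
  Read 'e': push. Stack: be
  Read 'c': push. Stack: bec
  Read 'a': push. Stack: beca
  Read 'd': push. Stack: becad
  Read 'e': push. Stack: becade
  Read 'c': push. Stack: becadec
  Read 'e': push. Stack: becadece
  Read 'd': push. Stack: becadeced
  Read 'c': push. Stack: becadecedc
  Read 'd': push. Stack: becadecedcd
  Read 'b': push. Stack: becadecedcdb
Final stack: "becadecedcdb" (length 12)

12


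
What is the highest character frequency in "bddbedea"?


Input: bddbedea
Character counts:
  'a': 1
  'b': 2
  'd': 3
  'e': 2
Maximum frequency: 3

3


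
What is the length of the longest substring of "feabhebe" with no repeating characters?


Input: "feabhebe"
Sliding window (track last position of each char):
  Position 0 ('f'): window [0,0] length 1 -- new best
  Position 1 ('e'): window [0,1] length 2 -- new best
  Position 2 ('a'): window [0,2] length 3 -- new best
  Position 3 ('b'): window [0,3] length 4 -- new best
  Position 4 ('h'): window [0,4] length 5 -- new best
  Position 5 ('e'): repeat (last at 1), move window start to 2
  Position 5 ('e'): window [2,5] length 4
  Position 6 ('b'): repeat (last at 3), move window start to 4
  Position 6 ('b'): window [4,6] length 3
  Position 7 ('e'): repeat (last at 5), move window start to 6
  Position 7 ('e'): window [6,7] length 2
Longest substring with no repeats: "feabh" with length 5

5


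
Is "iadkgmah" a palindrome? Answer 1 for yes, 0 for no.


Input: iadkgmah
Reversed: hamgkdai
  Compare pos 0 ('i') with pos 7 ('h'): MISMATCH
  Compare pos 1 ('a') with pos 6 ('a'): match
  Compare pos 2 ('d') with pos 5 ('m'): MISMATCH
  Compare pos 3 ('k') with pos 4 ('g'): MISMATCH
Result: not a palindrome

0


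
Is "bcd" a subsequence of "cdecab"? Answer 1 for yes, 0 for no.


Check if "bcd" is a subsequence of "cdecab"
Greedy scan:
  Position 0 ('c'): no match needed
  Position 1 ('d'): no match needed
  Position 2 ('e'): no match needed
  Position 3 ('c'): no match needed
  Position 4 ('a'): no match needed
  Position 5 ('b'): matches sub[0] = 'b'
Only matched 1/3 characters => not a subsequence

0


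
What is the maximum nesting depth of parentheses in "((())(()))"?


Input: "((())(()))"
Tracking depth:
  Position 0 '(': depth becomes 1
  Position 1 '(': depth becomes 2
  Position 2 '(': depth becomes 3
  Position 3 ')': depth becomes 2
  Position 4 ')': depth becomes 1
  Position 5 '(': depth becomes 2
  Position 6 '(': depth becomes 3
  Position 7 ')': depth becomes 2
  Position 8 ')': depth becomes 1
  Position 9 ')': depth becomes 0
Maximum depth reached: 3

3


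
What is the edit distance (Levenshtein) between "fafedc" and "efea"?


Computing edit distance: "fafedc" -> "efea"
DP table:
           e    f    e    a
      0    1    2    3    4
  f   1    1    1    2    3
  a   2    2    2    2    2
  f   3    3    2    3    3
  e   4    3    3    2    3
  d   5    4    4    3    3
  c   6    5    5    4    4
Edit distance = dp[6][4] = 4

4


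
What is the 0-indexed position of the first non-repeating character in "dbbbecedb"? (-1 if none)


Input: dbbbecedb
Character frequencies:
  'b': 4
  'c': 1
  'd': 2
  'e': 2
Scanning left to right for freq == 1:
  Position 0 ('d'): freq=2, skip
  Position 1 ('b'): freq=4, skip
  Position 2 ('b'): freq=4, skip
  Position 3 ('b'): freq=4, skip
  Position 4 ('e'): freq=2, skip
  Position 5 ('c'): unique! => answer = 5

5


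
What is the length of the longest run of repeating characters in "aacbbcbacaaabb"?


Input: "aacbbcbacaaabb"
Scanning for longest run:
  Position 1 ('a'): continues run of 'a', length=2
  Position 2 ('c'): new char, reset run to 1
  Position 3 ('b'): new char, reset run to 1
  Position 4 ('b'): continues run of 'b', length=2
  Position 5 ('c'): new char, reset run to 1
  Position 6 ('b'): new char, reset run to 1
  Position 7 ('a'): new char, reset run to 1
  Position 8 ('c'): new char, reset run to 1
  Position 9 ('a'): new char, reset run to 1
  Position 10 ('a'): continues run of 'a', length=2
  Position 11 ('a'): continues run of 'a', length=3
  Position 12 ('b'): new char, reset run to 1
  Position 13 ('b'): continues run of 'b', length=2
Longest run: 'a' with length 3

3


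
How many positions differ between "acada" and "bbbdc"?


Comparing "acada" and "bbbdc" position by position:
  Position 0: 'a' vs 'b' => DIFFER
  Position 1: 'c' vs 'b' => DIFFER
  Position 2: 'a' vs 'b' => DIFFER
  Position 3: 'd' vs 'd' => same
  Position 4: 'a' vs 'c' => DIFFER
Positions that differ: 4

4


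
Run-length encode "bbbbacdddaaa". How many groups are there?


Input: bbbbacdddaaa
Scanning for consecutive runs:
  Group 1: 'b' x 4 (positions 0-3)
  Group 2: 'a' x 1 (positions 4-4)
  Group 3: 'c' x 1 (positions 5-5)
  Group 4: 'd' x 3 (positions 6-8)
  Group 5: 'a' x 3 (positions 9-11)
Total groups: 5

5


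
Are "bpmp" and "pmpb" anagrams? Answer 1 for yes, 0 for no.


Strings: "bpmp", "pmpb"
Sorted first:  bmpp
Sorted second: bmpp
Sorted forms match => anagrams

1
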